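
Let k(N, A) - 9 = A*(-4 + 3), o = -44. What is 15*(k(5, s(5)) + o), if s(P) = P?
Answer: -600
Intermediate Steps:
k(N, A) = 9 - A (k(N, A) = 9 + A*(-4 + 3) = 9 + A*(-1) = 9 - A)
15*(k(5, s(5)) + o) = 15*((9 - 1*5) - 44) = 15*((9 - 5) - 44) = 15*(4 - 44) = 15*(-40) = -600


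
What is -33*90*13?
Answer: -38610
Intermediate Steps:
-33*90*13 = -2970*13 = -38610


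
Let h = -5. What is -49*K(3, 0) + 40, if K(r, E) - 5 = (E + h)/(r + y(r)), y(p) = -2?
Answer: 40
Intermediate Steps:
K(r, E) = 5 + (-5 + E)/(-2 + r) (K(r, E) = 5 + (E - 5)/(r - 2) = 5 + (-5 + E)/(-2 + r))
-49*K(3, 0) + 40 = -49*(-15 + 0 + 5*3)/(-2 + 3) + 40 = -49*(-15 + 0 + 15)/1 + 40 = -49*0 + 40 = 0 + 40 = 40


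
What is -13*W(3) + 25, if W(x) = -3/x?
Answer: 38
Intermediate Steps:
-13*W(3) + 25 = -(-39)/3 + 25 = -13*(-1) + 25 = 13 + 25 = 38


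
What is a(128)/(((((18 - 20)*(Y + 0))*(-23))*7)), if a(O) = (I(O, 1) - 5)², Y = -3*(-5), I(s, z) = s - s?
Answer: 5/966 ≈ 0.0051760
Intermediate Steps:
I(s, z) = 0
Y = 15
a(O) = 25 (a(O) = (0 - 5)² = (-5)² = 25)
a(128)/(((((18 - 20)*(Y + 0))*(-23))*7)) = 25/(((((18 - 20)*(15 + 0))*(-23))*7)) = 25/(((-2*15*(-23))*7)) = 25/((-30*(-23)*7)) = 25/((690*7)) = 25/4830 = 25*(1/4830) = 5/966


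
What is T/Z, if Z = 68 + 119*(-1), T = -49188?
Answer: 16396/17 ≈ 964.47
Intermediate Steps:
Z = -51 (Z = 68 - 119 = -51)
T/Z = -49188/(-51) = -49188*(-1/51) = 16396/17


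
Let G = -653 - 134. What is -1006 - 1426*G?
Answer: 1121256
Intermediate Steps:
G = -787
-1006 - 1426*G = -1006 - 1426*(-787) = -1006 + 1122262 = 1121256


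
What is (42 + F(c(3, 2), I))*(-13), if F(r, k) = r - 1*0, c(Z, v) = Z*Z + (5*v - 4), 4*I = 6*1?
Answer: -741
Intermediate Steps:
I = 3/2 (I = (6*1)/4 = (1/4)*6 = 3/2 ≈ 1.5000)
c(Z, v) = -4 + Z**2 + 5*v (c(Z, v) = Z**2 + (-4 + 5*v) = -4 + Z**2 + 5*v)
F(r, k) = r (F(r, k) = r + 0 = r)
(42 + F(c(3, 2), I))*(-13) = (42 + (-4 + 3**2 + 5*2))*(-13) = (42 + (-4 + 9 + 10))*(-13) = (42 + 15)*(-13) = 57*(-13) = -741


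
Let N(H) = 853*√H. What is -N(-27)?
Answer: -2559*I*√3 ≈ -4432.3*I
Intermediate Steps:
-N(-27) = -853*√(-27) = -853*3*I*√3 = -2559*I*√3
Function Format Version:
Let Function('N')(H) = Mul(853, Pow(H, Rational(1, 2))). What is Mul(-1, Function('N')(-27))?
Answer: Mul(-2559, I, Pow(3, Rational(1, 2))) ≈ Mul(-4432.3, I)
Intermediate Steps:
Mul(-1, Function('N')(-27)) = Mul(-1, Mul(853, Pow(-27, Rational(1, 2)))) = Mul(-1, Mul(853, Mul(3, I, Pow(3, Rational(1, 2))))) = Mul(-1, Mul(2559, I, Pow(3, Rational(1, 2)))) = Mul(-2559, I, Pow(3, Rational(1, 2)))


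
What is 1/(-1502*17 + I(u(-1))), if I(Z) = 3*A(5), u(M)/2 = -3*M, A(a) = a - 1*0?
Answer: -1/25519 ≈ -3.9187e-5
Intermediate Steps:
A(a) = a (A(a) = a + 0 = a)
u(M) = -6*M (u(M) = 2*(-3*M) = -6*M)
I(Z) = 15 (I(Z) = 3*5 = 15)
1/(-1502*17 + I(u(-1))) = 1/(-1502*17 + 15) = 1/(-25534 + 15) = 1/(-25519) = -1/25519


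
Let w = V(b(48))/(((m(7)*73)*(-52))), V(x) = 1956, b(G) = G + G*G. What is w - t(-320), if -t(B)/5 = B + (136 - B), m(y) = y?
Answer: 4516751/6643 ≈ 679.93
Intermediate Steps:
b(G) = G + G²
t(B) = -680 (t(B) = -5*(B + (136 - B)) = -5*136 = -680)
w = -489/6643 (w = 1956/(((7*73)*(-52))) = 1956/((511*(-52))) = 1956/(-26572) = 1956*(-1/26572) = -489/6643 ≈ -0.073611)
w - t(-320) = -489/6643 - 1*(-680) = -489/6643 + 680 = 4516751/6643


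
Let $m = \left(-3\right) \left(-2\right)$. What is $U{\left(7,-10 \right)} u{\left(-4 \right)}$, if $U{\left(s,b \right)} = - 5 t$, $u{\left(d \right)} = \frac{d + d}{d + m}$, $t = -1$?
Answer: $-20$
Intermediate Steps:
$m = 6$
$u{\left(d \right)} = \frac{2 d}{6 + d}$ ($u{\left(d \right)} = \frac{d + d}{d + 6} = \frac{2 d}{6 + d}$)
$U{\left(s,b \right)} = 5$ ($U{\left(s,b \right)} = \left(-5\right) \left(-1\right) = 5$)
$U{\left(7,-10 \right)} u{\left(-4 \right)} = 5 \cdot 2 \left(-4\right) \frac{1}{6 - 4} = 5 \cdot 2 \left(-4\right) \frac{1}{2} = 5 \left(-4\right) = -20$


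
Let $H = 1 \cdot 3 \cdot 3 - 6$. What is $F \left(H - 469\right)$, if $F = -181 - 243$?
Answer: $197584$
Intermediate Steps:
$F = -424$
$H = 3$ ($H = 1 \cdot 9 - 6 = 9 - 6 = 3$)
$F \left(H - 469\right) = - 424 \left(3 - 469\right) = \left(-424\right) \left(-466\right) = 197584$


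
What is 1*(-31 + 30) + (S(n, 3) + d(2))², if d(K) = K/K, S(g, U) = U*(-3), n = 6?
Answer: 63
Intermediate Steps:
S(g, U) = -3*U
d(K) = 1
1*(-31 + 30) + (S(n, 3) + d(2))² = 1*(-31 + 30) + (-3*3 + 1)² = 1*(-1) + (-9 + 1)² = -1 + (-8)² = -1 + 64 = 63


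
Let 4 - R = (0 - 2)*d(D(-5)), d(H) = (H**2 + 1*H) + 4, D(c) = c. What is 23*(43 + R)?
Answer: 2185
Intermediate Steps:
d(H) = 4 + H + H**2 (d(H) = (H**2 + H) + 4 = (H + H**2) + 4 = 4 + H + H**2)
R = 52 (R = 4 - (0 - 2)*(4 - 5 + (-5)**2) = 4 - (-2)*(4 - 5 + 25) = 4 - (-2)*24 = 4 - 1*(-48) = 4 + 48 = 52)
23*(43 + R) = 23*(43 + 52) = 23*95 = 2185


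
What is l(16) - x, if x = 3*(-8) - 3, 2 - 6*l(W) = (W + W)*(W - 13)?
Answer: 34/3 ≈ 11.333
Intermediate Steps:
l(W) = ⅓ - W*(-13 + W)/3 (l(W) = ⅓ - (W + W)*(W - 13)/6 = ⅓ - 2*W*(-13 + W)/6 = ⅓ - W*(-13 + W)/3)
x = -27 (x = -24 - 3 = -27)
l(16) - x = (⅓ - ⅓*16² + (13/3)*16) - 1*(-27) = (⅓ - ⅓*256 + 208/3) + 27 = (⅓ - 256/3 + 208/3) + 27 = -47/3 + 27 = 34/3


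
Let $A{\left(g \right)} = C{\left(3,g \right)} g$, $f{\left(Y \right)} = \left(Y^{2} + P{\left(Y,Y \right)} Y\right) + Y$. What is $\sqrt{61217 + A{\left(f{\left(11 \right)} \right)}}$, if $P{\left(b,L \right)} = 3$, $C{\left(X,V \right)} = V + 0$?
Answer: $\sqrt{88442} \approx 297.39$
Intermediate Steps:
$C{\left(X,V \right)} = V$
$f{\left(Y \right)} = Y^{2} + 4 Y$ ($f{\left(Y \right)} = \left(Y^{2} + 3 Y\right) + Y = Y^{2} + 4 Y$)
$A{\left(g \right)} = g^{2}$ ($A{\left(g \right)} = g g = g^{2}$)
$\sqrt{61217 + A{\left(f{\left(11 \right)} \right)}} = \sqrt{61217 + \left(11 \left(4 + 11\right)\right)^{2}} = \sqrt{61217 + \left(11 \cdot 15\right)^{2}} = \sqrt{61217 + 165^{2}} = \sqrt{61217 + 27225} = \sqrt{88442}$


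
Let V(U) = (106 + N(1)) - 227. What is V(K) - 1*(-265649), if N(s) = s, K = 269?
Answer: 265529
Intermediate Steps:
V(U) = -120 (V(U) = (106 + 1) - 227 = 107 - 227 = -120)
V(K) - 1*(-265649) = -120 - 1*(-265649) = -120 + 265649 = 265529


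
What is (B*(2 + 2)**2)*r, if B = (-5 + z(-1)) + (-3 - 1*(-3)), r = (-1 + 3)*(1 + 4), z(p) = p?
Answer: -960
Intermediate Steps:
r = 10 (r = 2*5 = 10)
B = -6 (B = (-5 - 1) + (-3 - 1*(-3)) = -6 + (-3 + 3) = -6 + 0 = -6)
(B*(2 + 2)**2)*r = -6*(2 + 2)**2*10 = -6*4**2*10 = -6*16*10 = -96*10 = -960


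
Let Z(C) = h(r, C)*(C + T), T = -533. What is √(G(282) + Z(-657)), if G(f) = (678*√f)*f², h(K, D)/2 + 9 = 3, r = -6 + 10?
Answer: 2*√(3570 + 13479318*√282) ≈ 30091.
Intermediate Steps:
r = 4
h(K, D) = -12 (h(K, D) = -18 + 2*3 = -18 + 6 = -12)
Z(C) = 6396 - 12*C (Z(C) = -12*(C - 533) = -12*(-533 + C) = 6396 - 12*C)
G(f) = 678*f^(5/2)
√(G(282) + Z(-657)) = √(678*282^(5/2) + (6396 - 12*(-657))) = √(678*(79524*√282) + (6396 + 7884)) = √(53917272*√282 + 14280) = √(14280 + 53917272*√282)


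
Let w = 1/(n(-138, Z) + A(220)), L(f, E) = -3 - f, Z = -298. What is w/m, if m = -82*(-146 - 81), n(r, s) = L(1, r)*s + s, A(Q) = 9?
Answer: 1/16808442 ≈ 5.9494e-8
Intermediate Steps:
n(r, s) = -3*s (n(r, s) = (-3 - 1*1)*s + s = (-3 - 1)*s + s = -4*s + s = -3*s)
m = 18614 (m = -82*(-227) = 18614)
w = 1/903 (w = 1/(-3*(-298) + 9) = 1/(894 + 9) = 1/903 ≈ 0.0011074)
w/m = (1/903)/18614 = (1/903)*(1/18614) = 1/16808442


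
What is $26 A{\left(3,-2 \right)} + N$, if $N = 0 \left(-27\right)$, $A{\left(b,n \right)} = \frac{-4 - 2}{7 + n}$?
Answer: $- \frac{156}{5} \approx -31.2$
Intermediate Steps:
$A{\left(b,n \right)} = - \frac{6}{7 + n}$
$N = 0$
$26 A{\left(3,-2 \right)} + N = 26 \left(- \frac{6}{7 - 2}\right) + 0 = 26 \left(- \frac{6}{5}\right) + 0 = - \frac{156}{5} + 0 = - \frac{156}{5}$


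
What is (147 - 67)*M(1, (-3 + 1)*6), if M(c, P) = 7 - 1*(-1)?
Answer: 640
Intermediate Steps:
M(c, P) = 8 (M(c, P) = 7 + 1 = 8)
(147 - 67)*M(1, (-3 + 1)*6) = (147 - 67)*8 = 80*8 = 640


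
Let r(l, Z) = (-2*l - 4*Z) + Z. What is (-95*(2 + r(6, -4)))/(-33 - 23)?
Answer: 95/28 ≈ 3.3929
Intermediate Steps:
r(l, Z) = -3*Z - 2*l (r(l, Z) = (-4*Z - 2*l) + Z = -3*Z - 2*l)
(-95*(2 + r(6, -4)))/(-33 - 23) = (-95*(2 + (-3*(-4) - 2*6)))/(-33 - 23) = -95*(2 + (12 - 12))/(-56) = -95*(2 + 0)*(-1/56) = -95*2*(-1/56) = -19*10*(-1/56) = -190*(-1/56) = 95/28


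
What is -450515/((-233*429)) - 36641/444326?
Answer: 15116384881/3416422614 ≈ 4.4246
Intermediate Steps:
-450515/((-233*429)) - 36641/444326 = -450515/(-99957) - 36641*1/444326 = -450515*(-1/99957) - 36641/444326 = 34655/7689 - 36641/444326 = 15116384881/3416422614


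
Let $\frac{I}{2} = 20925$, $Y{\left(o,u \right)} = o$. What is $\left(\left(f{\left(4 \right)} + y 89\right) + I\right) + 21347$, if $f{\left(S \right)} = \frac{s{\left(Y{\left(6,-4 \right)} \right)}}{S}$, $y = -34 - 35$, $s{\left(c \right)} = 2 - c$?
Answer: $57055$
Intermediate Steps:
$y = -69$ ($y = -34 - 35 = -69$)
$f{\left(S \right)} = - \frac{4}{S}$ ($f{\left(S \right)} = \frac{2 - 6}{S} = - \frac{4}{S}$)
$I = 41850$ ($I = 2 \cdot 20925 = 41850$)
$\left(\left(f{\left(4 \right)} + y 89\right) + I\right) + 21347 = \left(\left(- \frac{4}{4} - 6141\right) + 41850\right) + 21347 = \left(\left(\left(-4\right) \frac{1}{4} - 6141\right) + 41850\right) + 21347 = \left(\left(-1 - 6141\right) + 41850\right) + 21347 = \left(-6142 + 41850\right) + 21347 = 35708 + 21347 = 57055$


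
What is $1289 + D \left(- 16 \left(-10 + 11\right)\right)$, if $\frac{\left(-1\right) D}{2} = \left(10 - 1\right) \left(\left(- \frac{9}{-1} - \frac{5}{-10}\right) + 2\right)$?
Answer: $4601$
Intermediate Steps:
$D = -207$ ($D = - 2 \left(10 - 1\right) \left(\left(- \frac{9}{-1} - \frac{5}{-10}\right) + 2\right) = - 2 \cdot 9 \left(\left(\left(-9\right) \left(-1\right) - - \frac{1}{2}\right) + 2\right) = - 2 \cdot 9 \left(\left(9 + \frac{1}{2}\right) + 2\right) = - 2 \cdot 9 \left(\frac{19}{2} + 2\right) = - 2 \cdot 9 \cdot \frac{23}{2} = \left(-2\right) \frac{207}{2} = -207$)
$1289 + D \left(- 16 \left(-10 + 11\right)\right) = 1289 - 207 \left(- 16 \left(-10 + 11\right)\right) = 1289 - 207 \left(\left(-16\right) 1\right) = 1289 - -3312 = 1289 + 3312 = 4601$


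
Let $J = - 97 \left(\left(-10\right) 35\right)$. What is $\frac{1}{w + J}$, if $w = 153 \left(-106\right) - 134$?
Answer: $\frac{1}{17598} \approx 5.6825 \cdot 10^{-5}$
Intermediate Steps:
$w = -16352$ ($w = -16218 - 134 = -16352$)
$J = 33950$ ($J = \left(-97\right) \left(-350\right) = 33950$)
$\frac{1}{w + J} = \frac{1}{-16352 + 33950} = \frac{1}{17598}$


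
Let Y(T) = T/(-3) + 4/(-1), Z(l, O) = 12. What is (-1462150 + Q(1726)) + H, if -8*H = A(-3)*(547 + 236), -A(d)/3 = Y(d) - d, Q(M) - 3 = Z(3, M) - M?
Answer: -1463861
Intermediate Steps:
Y(T) = -4 - T/3 (Y(T) = T*(-⅓) + 4*(-1) = -T/3 - 4 = -4 - T/3)
Q(M) = 15 - M (Q(M) = 3 + (12 - M) = 15 - M)
A(d) = 12 + 4*d (A(d) = -3*((-4 - d/3) - d) = -3*(-4 - 4*d/3) = 12 + 4*d)
H = 0 (H = -(12 + 4*(-3))*(547 + 236)/8 = -(12 - 12)*783/8 = -0*783 = -⅛*0 = 0)
(-1462150 + Q(1726)) + H = (-1462150 + (15 - 1*1726)) + 0 = (-1462150 + (15 - 1726)) + 0 = (-1462150 - 1711) + 0 = -1463861 + 0 = -1463861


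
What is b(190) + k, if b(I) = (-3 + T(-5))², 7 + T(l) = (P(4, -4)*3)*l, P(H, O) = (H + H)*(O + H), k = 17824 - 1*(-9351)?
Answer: 27275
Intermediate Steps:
k = 27175 (k = 17824 + 9351 = 27175)
P(H, O) = 2*H*(H + O) (P(H, O) = (2*H)*(H + O) = 2*H*(H + O))
T(l) = -7 (T(l) = -7 + ((2*4*(4 - 4))*3)*l = -7 + ((2*4*0)*3)*l = -7 + (0*3)*l = -7 + 0*l = -7 + 0 = -7)
b(I) = 100 (b(I) = (-3 - 7)² = (-10)² = 100)
b(190) + k = 100 + 27175 = 27275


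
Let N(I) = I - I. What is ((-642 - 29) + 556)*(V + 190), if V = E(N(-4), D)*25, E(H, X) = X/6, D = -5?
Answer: -116725/6 ≈ -19454.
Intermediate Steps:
N(I) = 0
E(H, X) = X/6 (E(H, X) = X*(⅙) = X/6)
V = -125/6 (V = ((⅙)*(-5))*25 = -⅚*25 = -125/6 ≈ -20.833)
((-642 - 29) + 556)*(V + 190) = ((-642 - 29) + 556)*(-125/6 + 190) = (-671 + 556)*(1015/6) = -115*1015/6 = -116725/6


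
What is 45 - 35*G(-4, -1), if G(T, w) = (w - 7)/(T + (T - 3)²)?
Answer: 461/9 ≈ 51.222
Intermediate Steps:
G(T, w) = (-7 + w)/(T + (-3 + T)²)
45 - 35*G(-4, -1) = 45 - 35*(-7 - 1)/(-4 + (-3 - 4)²) = 45 - 35*(-8)/(-4 + (-7)²) = 45 - 35*(-8)/(-4 + 49) = 45 - 35*(-8)/45 = 45 - 7*(-8)/9 = 45 - 35*(-8/45) = 45 + 56/9 = 461/9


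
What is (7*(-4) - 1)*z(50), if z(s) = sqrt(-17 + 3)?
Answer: -29*I*sqrt(14) ≈ -108.51*I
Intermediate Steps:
z(s) = I*sqrt(14) (z(s) = sqrt(-14) = I*sqrt(14))
(7*(-4) - 1)*z(50) = (7*(-4) - 1)*(I*sqrt(14)) = (-28 - 1)*(I*sqrt(14)) = -29*I*sqrt(14)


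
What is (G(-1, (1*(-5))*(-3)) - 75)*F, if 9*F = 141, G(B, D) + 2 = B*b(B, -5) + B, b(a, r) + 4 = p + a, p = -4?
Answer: -1081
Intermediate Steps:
b(a, r) = -8 + a (b(a, r) = -4 + (-4 + a) = -8 + a)
G(B, D) = -2 + B + B*(-8 + B) (G(B, D) = -2 + (B*(-8 + B) + B) = -2 + (B + B*(-8 + B)) = -2 + B + B*(-8 + B))
F = 47/3 (F = (1/9)*141 = 47/3 ≈ 15.667)
(G(-1, (1*(-5))*(-3)) - 75)*F = ((-2 - 1 - (-8 - 1)) - 75)*(47/3) = ((-2 - 1 - 1*(-9)) - 75)*(47/3) = ((-2 - 1 + 9) - 75)*(47/3) = (6 - 75)*(47/3) = -69*47/3 = -1081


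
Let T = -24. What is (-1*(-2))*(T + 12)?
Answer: -24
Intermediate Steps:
(-1*(-2))*(T + 12) = (-1*(-2))*(-24 + 12) = 2*(-12) = -24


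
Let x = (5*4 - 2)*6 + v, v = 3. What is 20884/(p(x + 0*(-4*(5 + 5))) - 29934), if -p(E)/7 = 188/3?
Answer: -31326/45559 ≈ -0.68759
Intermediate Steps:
x = 111 (x = (5*4 - 2)*6 + 3 = (20 - 2)*6 + 3 = 18*6 + 3 = 108 + 3 = 111)
p(E) = -1316/3
20884/(p(x + 0*(-4*(5 + 5))) - 29934) = 20884/(-1316/3 - 29934) = 20884/(-91118/3) = 20884*(-3/91118) = -31326/45559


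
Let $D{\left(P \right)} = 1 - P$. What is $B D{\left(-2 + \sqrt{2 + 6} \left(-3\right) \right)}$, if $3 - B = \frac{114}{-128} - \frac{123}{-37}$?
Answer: $\frac{4023}{2368} + \frac{4023 \sqrt{2}}{1184} \approx 6.5041$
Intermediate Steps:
$B = \frac{1341}{2368}$ ($B = 3 - \left(\frac{114}{-128} - \frac{123}{-37}\right) = 3 - \left(114 \left(- \frac{1}{128}\right) - - \frac{123}{37}\right) = 3 - \left(- \frac{57}{64} + \frac{123}{37}\right) = 3 - \frac{5763}{2368} = \frac{1341}{2368} \approx 0.5663$)
$B D{\left(-2 + \sqrt{2 + 6} \left(-3\right) \right)} = \frac{1341 \left(1 - \left(-2 + \sqrt{2 + 6} \left(-3\right)\right)\right)}{2368} = \frac{1341 \left(1 - \left(-2 + \sqrt{8} \left(-3\right)\right)\right)}{2368} = \frac{1341 \left(1 - \left(-2 + 2 \sqrt{2} \left(-3\right)\right)\right)}{2368} = \frac{1341 \left(1 - \left(-2 - 6 \sqrt{2}\right)\right)}{2368} = \frac{1341 \left(1 + \left(2 + 6 \sqrt{2}\right)\right)}{2368} = \frac{1341 \left(3 + 6 \sqrt{2}\right)}{2368} = \frac{4023}{2368} + \frac{4023 \sqrt{2}}{1184}$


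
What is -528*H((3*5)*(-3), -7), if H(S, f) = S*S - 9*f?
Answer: -1102464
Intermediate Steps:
H(S, f) = S² - 9*f
-528*H((3*5)*(-3), -7) = -528*(((3*5)*(-3))² - 9*(-7)) = -528*((15*(-3))² + 63) = -528*((-45)² + 63) = -528*(2025 + 63) = -528*2088 = -1102464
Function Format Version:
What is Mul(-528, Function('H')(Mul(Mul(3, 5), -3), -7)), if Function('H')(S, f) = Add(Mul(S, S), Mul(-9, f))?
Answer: -1102464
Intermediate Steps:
Function('H')(S, f) = Add(Pow(S, 2), Mul(-9, f))
Mul(-528, Function('H')(Mul(Mul(3, 5), -3), -7)) = Mul(-528, Add(Pow(Mul(Mul(3, 5), -3), 2), Mul(-9, -7))) = Mul(-528, Add(Pow(Mul(15, -3), 2), 63)) = Mul(-528, Add(Pow(-45, 2), 63)) = Mul(-528, Add(2025, 63)) = Mul(-528, 2088) = -1102464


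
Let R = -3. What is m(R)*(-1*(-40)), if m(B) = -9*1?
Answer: -360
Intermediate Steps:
m(B) = -9
m(R)*(-1*(-40)) = -(-9)*(-40) = -9*40 = -360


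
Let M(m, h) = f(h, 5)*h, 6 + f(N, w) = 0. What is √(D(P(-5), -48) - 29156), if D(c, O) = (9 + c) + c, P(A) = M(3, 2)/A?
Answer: I*√728555/5 ≈ 170.71*I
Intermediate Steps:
f(N, w) = -6 (f(N, w) = -6 + 0 = -6)
M(m, h) = -6*h
P(A) = -12/A (P(A) = (-6*2)/A = -12/A)
D(c, O) = 9 + 2*c
√(D(P(-5), -48) - 29156) = √((9 + 2*(-12/(-5))) - 29156) = √((9 + 2*(-12*(-⅕))) - 29156) = √((9 + 2*(12/5)) - 29156) = √((9 + 24/5) - 29156) = √(69/5 - 29156) = √(-145711/5) = I*√728555/5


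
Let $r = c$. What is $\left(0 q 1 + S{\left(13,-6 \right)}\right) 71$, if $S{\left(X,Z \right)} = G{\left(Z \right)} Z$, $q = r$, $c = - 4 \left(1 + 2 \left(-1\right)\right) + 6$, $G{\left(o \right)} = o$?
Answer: $2556$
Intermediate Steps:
$c = 10$ ($c = - 4 \left(1 - 2\right) + 6 = \left(-4\right) \left(-1\right) + 6 = 4 + 6 = 10$)
$r = 10$
$q = 10$
$S{\left(X,Z \right)} = Z^{2}$ ($S{\left(X,Z \right)} = Z Z = Z^{2}$)
$\left(0 q 1 + S{\left(13,-6 \right)}\right) 71 = \left(0 \cdot 10 \cdot 1 + \left(-6\right)^{2}\right) 71 = \left(0 \cdot 1 + 36\right) 71 = \left(0 + 36\right) 71 = 36 \cdot 71 = 2556$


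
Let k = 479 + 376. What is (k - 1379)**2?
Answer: 274576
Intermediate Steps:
k = 855
(k - 1379)**2 = (855 - 1379)**2 = (-524)**2 = 274576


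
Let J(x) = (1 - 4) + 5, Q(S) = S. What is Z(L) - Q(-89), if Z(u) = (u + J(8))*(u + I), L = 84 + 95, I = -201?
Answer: -3893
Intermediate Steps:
J(x) = 2 (J(x) = -3 + 5 = 2)
L = 179
Z(u) = (-201 + u)*(2 + u) (Z(u) = (u + 2)*(u - 201) = (2 + u)*(-201 + u) = (-201 + u)*(2 + u))
Z(L) - Q(-89) = (-402 + 179² - 199*179) - 1*(-89) = (-402 + 32041 - 35621) + 89 = -3982 + 89 = -3893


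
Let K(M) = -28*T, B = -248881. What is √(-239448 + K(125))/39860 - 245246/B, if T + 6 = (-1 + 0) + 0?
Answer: 245246/248881 + I*√59813/19930 ≈ 0.98539 + 0.012271*I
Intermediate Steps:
T = -7 (T = -6 + ((-1 + 0) + 0) = -6 + (-1 + 0) = -6 - 1 = -7)
K(M) = 196 (K(M) = -28*(-7) = 196)
√(-239448 + K(125))/39860 - 245246/B = √(-239448 + 196)/39860 - 245246/(-248881) = √(-239252)*(1/39860) - 245246*(-1/248881) = (2*I*√59813)*(1/39860) + 245246/248881 = I*√59813/19930 + 245246/248881 = 245246/248881 + I*√59813/19930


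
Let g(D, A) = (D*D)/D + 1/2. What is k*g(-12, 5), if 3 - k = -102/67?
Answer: -6969/134 ≈ -52.007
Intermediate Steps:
g(D, A) = ½ + D (g(D, A) = D²/D + 1*(½) = D + ½ = ½ + D)
k = 303/67 (k = 3 - (-102)/67 = 3 - 1*(-102/67) = 3 + 102/67 = 303/67 ≈ 4.5224)
k*g(-12, 5) = 303*(½ - 12)/67 = (303/67)*(-23/2) = -6969/134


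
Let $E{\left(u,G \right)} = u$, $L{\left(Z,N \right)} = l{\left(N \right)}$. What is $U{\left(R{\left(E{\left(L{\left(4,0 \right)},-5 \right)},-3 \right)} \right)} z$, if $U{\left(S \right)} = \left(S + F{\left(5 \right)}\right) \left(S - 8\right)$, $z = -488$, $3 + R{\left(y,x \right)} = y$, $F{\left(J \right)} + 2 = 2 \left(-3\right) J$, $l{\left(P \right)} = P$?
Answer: $-187880$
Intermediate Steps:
$L{\left(Z,N \right)} = N$
$F{\left(J \right)} = -2 - 6 J$ ($F{\left(J \right)} = -2 + 2 \left(-3\right) J = -2 - 6 J$)
$R{\left(y,x \right)} = -3 + y$
$U{\left(S \right)} = \left(-32 + S\right) \left(-8 + S\right)$ ($U{\left(S \right)} = \left(S - 32\right) \left(S - 8\right) = \left(S - 32\right) \left(-8 + S\right) = \left(-32 + S\right) \left(-8 + S\right)$)
$U{\left(R{\left(E{\left(L{\left(4,0 \right)},-5 \right)},-3 \right)} \right)} z = \left(256 + \left(-3 + 0\right)^{2} - 40 \left(-3 + 0\right)\right) \left(-488\right) = \left(256 + \left(-3\right)^{2} - -120\right) \left(-488\right) = \left(256 + 9 + 120\right) \left(-488\right) = 385 \left(-488\right) = -187880$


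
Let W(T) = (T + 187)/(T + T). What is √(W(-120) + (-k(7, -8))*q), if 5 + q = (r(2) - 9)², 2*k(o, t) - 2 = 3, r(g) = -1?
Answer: I*√856005/60 ≈ 15.42*I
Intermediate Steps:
k(o, t) = 5/2 (k(o, t) = 1 + (½)*3 = 1 + 3/2 = 5/2)
q = 95 (q = -5 + (-1 - 9)² = -5 + (-10)² = -5 + 100 = 95)
W(T) = (187 + T)/(2*T) (W(T) = (187 + T)/((2*T)) = (187 + T)*(1/(2*T)) = (187 + T)/(2*T))
√(W(-120) + (-k(7, -8))*q) = √((½)*(187 - 120)/(-120) - 1*5/2*95) = √((½)*(-1/120)*67 - 5/2*95) = √(-67/240 - 475/2) = √(-57067/240) = I*√856005/60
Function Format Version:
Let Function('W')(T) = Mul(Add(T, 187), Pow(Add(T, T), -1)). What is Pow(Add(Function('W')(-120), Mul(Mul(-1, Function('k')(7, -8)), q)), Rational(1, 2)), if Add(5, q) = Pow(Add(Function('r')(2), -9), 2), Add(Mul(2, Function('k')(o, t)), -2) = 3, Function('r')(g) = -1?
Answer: Mul(Rational(1, 60), I, Pow(856005, Rational(1, 2))) ≈ Mul(15.420, I)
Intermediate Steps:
Function('k')(o, t) = Rational(5, 2) (Function('k')(o, t) = Add(1, Mul(Rational(1, 2), 3)) = Add(1, Rational(3, 2)) = Rational(5, 2))
q = 95 (q = Add(-5, Pow(Add(-1, -9), 2)) = Add(-5, Pow(-10, 2)) = Add(-5, 100) = 95)
Function('W')(T) = Mul(Rational(1, 2), Pow(T, -1), Add(187, T)) (Function('W')(T) = Mul(Add(187, T), Pow(Mul(2, T), -1)) = Mul(Add(187, T), Mul(Rational(1, 2), Pow(T, -1))) = Mul(Rational(1, 2), Pow(T, -1), Add(187, T)))
Pow(Add(Function('W')(-120), Mul(Mul(-1, Function('k')(7, -8)), q)), Rational(1, 2)) = Pow(Add(Mul(Rational(1, 2), Pow(-120, -1), Add(187, -120)), Mul(Mul(-1, Rational(5, 2)), 95)), Rational(1, 2)) = Pow(Add(Mul(Rational(1, 2), Rational(-1, 120), 67), Mul(Rational(-5, 2), 95)), Rational(1, 2)) = Pow(Add(Rational(-67, 240), Rational(-475, 2)), Rational(1, 2)) = Pow(Rational(-57067, 240), Rational(1, 2)) = Mul(Rational(1, 60), I, Pow(856005, Rational(1, 2)))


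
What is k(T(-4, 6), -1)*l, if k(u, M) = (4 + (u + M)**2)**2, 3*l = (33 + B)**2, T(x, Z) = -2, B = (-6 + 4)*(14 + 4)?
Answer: 507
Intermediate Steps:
B = -36 (B = -2*18 = -36)
l = 3 (l = (33 - 36)**2/3 = (1/3)*(-3)**2 = (1/3)*9 = 3)
k(u, M) = (4 + (M + u)**2)**2
k(T(-4, 6), -1)*l = (4 + (-1 - 2)**2)**2*3 = (4 + (-3)**2)**2*3 = (4 + 9)**2*3 = 13**2*3 = 169*3 = 507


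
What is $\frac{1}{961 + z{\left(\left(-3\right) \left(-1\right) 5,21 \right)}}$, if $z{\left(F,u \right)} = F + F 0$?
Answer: $\frac{1}{976} \approx 0.0010246$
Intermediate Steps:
$z{\left(F,u \right)} = F$ ($z{\left(F,u \right)} = F + 0 = F$)
$\frac{1}{961 + z{\left(\left(-3\right) \left(-1\right) 5,21 \right)}} = \frac{1}{961 + \left(-3\right) \left(-1\right) 5} = \frac{1}{961 + 3 \cdot 5} = \frac{1}{961 + 15} = \frac{1}{976}$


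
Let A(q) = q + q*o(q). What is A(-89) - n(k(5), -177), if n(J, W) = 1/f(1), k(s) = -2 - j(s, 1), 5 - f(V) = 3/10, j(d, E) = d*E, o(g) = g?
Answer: 368094/47 ≈ 7831.8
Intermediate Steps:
j(d, E) = E*d
f(V) = 47/10 (f(V) = 5 - 3/10 = 47/10)
k(s) = -2 - s
n(J, W) = 10/47 (n(J, W) = 1/(47/10) = 10/47)
A(q) = q + q² (A(q) = q + q*q = q + q²)
A(-89) - n(k(5), -177) = -89*(1 - 89) - 1*10/47 = -89*(-88) - 10/47 = 7832 - 10/47 = 368094/47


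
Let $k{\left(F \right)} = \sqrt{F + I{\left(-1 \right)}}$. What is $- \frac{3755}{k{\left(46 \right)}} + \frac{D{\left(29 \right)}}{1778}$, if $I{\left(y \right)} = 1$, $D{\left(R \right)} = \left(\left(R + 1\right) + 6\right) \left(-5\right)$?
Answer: $- \frac{90}{889} - \frac{3755 \sqrt{47}}{47} \approx -547.82$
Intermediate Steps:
$D{\left(R \right)} = -35 - 5 R$ ($D{\left(R \right)} = \left(\left(1 + R\right) + 6\right) \left(-5\right) = \left(7 + R\right) \left(-5\right) = -35 - 5 R$)
$k{\left(F \right)} = \sqrt{1 + F}$ ($k{\left(F \right)} = \sqrt{F + 1} = \sqrt{1 + F}$)
$- \frac{3755}{k{\left(46 \right)}} + \frac{D{\left(29 \right)}}{1778} = - \frac{3755}{\sqrt{1 + 46}} + \frac{-35 - 145}{1778} = - \frac{3755}{\sqrt{47}} + \left(-35 - 145\right) \frac{1}{1778} = - 3755 \frac{\sqrt{47}}{47} - \frac{90}{889} = - \frac{3755 \sqrt{47}}{47} - \frac{90}{889} = - \frac{90}{889} - \frac{3755 \sqrt{47}}{47}$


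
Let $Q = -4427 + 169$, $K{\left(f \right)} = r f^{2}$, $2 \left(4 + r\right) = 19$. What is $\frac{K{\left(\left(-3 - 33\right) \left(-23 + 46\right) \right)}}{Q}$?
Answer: $- \frac{1885356}{2129} \approx -885.56$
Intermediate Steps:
$r = \frac{11}{2}$ ($r = -4 + \frac{1}{2} \cdot 19 = -4 + \frac{19}{2} = \frac{11}{2} \approx 5.5$)
$K{\left(f \right)} = \frac{11 f^{2}}{2}$
$Q = -4258$
$\frac{K{\left(\left(-3 - 33\right) \left(-23 + 46\right) \right)}}{Q} = \frac{\frac{11}{2} \left(\left(-3 - 33\right) \left(-23 + 46\right)\right)^{2}}{-4258} = \frac{11 \left(\left(-36\right) 23\right)^{2}}{2} \left(- \frac{1}{4258}\right) = \frac{11 \left(-828\right)^{2}}{2} \left(- \frac{1}{4258}\right) = \frac{11}{2} \cdot 685584 \left(- \frac{1}{4258}\right) = 3770712 \left(- \frac{1}{4258}\right) = - \frac{1885356}{2129}$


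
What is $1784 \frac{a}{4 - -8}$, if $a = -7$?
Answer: $- \frac{3122}{3} \approx -1040.7$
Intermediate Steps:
$1784 \frac{a}{4 - -8} = 1784 \left(- \frac{7}{4 - -8}\right) = 1784 \left(- \frac{7}{4 + 8}\right) = 1784 \left(- \frac{7}{12}\right) = - \frac{3122}{3}$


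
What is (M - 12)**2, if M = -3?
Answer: 225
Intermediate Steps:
(M - 12)**2 = (-3 - 12)**2 = (-15)**2 = 225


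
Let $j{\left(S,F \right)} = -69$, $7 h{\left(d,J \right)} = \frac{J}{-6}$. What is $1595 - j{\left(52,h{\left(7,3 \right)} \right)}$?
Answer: $1664$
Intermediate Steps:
$h{\left(d,J \right)} = - \frac{J}{42}$ ($h{\left(d,J \right)} = \frac{J \frac{1}{-6}}{7} = \frac{J \left(- \frac{1}{6}\right)}{7} = \frac{\left(- \frac{1}{6}\right) J}{7} = - \frac{J}{42}$)
$1595 - j{\left(52,h{\left(7,3 \right)} \right)} = 1595 - -69 = 1595 + 69 = 1664$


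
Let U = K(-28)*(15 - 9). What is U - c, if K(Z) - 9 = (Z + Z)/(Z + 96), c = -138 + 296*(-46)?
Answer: 234652/17 ≈ 13803.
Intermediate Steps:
c = -13754 (c = -138 - 13616 = -13754)
K(Z) = 9 + 2*Z/(96 + Z) (K(Z) = 9 + (Z + Z)/(Z + 96) = 9 + (2*Z)/(96 + Z) = 9 + 2*Z/(96 + Z))
U = 834/17 (U = ((864 + 11*(-28))/(96 - 28))*(15 - 9) = ((864 - 308)/68)*6 = ((1/68)*556)*6 = (139/17)*6 = 834/17 ≈ 49.059)
U - c = 834/17 - 1*(-13754) = 834/17 + 13754 = 234652/17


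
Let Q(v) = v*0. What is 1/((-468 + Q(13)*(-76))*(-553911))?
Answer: 1/259230348 ≈ 3.8576e-9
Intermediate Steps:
Q(v) = 0
1/((-468 + Q(13)*(-76))*(-553911)) = 1/((-468 + 0*(-76))*(-553911)) = -1/553911/(-468 + 0) = -1/553911/(-468) = -1/468*(-1/553911) = 1/259230348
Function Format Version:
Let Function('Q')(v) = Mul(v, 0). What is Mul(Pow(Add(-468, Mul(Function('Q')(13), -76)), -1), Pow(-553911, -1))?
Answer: Rational(1, 259230348) ≈ 3.8576e-9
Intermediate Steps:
Function('Q')(v) = 0
Mul(Pow(Add(-468, Mul(Function('Q')(13), -76)), -1), Pow(-553911, -1)) = Mul(Pow(Add(-468, Mul(0, -76)), -1), Pow(-553911, -1)) = Mul(Pow(Add(-468, 0), -1), Rational(-1, 553911)) = Mul(Pow(-468, -1), Rational(-1, 553911)) = Mul(Rational(-1, 468), Rational(-1, 553911)) = Rational(1, 259230348)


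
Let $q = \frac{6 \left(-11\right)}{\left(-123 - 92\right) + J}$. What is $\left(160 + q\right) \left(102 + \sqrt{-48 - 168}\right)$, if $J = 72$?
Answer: $\frac{212772}{13} + \frac{12516 i \sqrt{6}}{13} \approx 16367.0 + 2358.3 i$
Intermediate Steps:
$q = \frac{6}{13}$ ($q = \frac{6 \left(-11\right)}{\left(-123 - 92\right) + 72} = - \frac{66}{-215 + 72} = - \frac{66}{-143} = \left(-66\right) \left(- \frac{1}{143}\right) = \frac{6}{13} \approx 0.46154$)
$\left(160 + q\right) \left(102 + \sqrt{-48 - 168}\right) = \left(160 + \frac{6}{13}\right) \left(102 + \sqrt{-48 - 168}\right) = \frac{2086 \left(102 + \sqrt{-216}\right)}{13} = \frac{2086 \left(102 + 6 i \sqrt{6}\right)}{13} = \frac{212772}{13} + \frac{12516 i \sqrt{6}}{13}$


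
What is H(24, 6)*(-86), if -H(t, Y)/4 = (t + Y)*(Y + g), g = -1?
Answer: 51600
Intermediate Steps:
H(t, Y) = -4*(-1 + Y)*(Y + t) (H(t, Y) = -4*(t + Y)*(Y - 1) = -4*(Y + t)*(-1 + Y) = -4*(-1 + Y)*(Y + t))
H(24, 6)*(-86) = (-4*6² + 4*6 + 4*24 - 4*6*24)*(-86) = (-4*36 + 24 + 96 - 576)*(-86) = (-144 + 24 + 96 - 576)*(-86) = -600*(-86) = 51600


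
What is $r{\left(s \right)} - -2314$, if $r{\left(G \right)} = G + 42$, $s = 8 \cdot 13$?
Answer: $2460$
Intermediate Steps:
$s = 104$
$r{\left(G \right)} = 42 + G$
$r{\left(s \right)} - -2314 = \left(42 + 104\right) - -2314 = 146 + 2314 = 2460$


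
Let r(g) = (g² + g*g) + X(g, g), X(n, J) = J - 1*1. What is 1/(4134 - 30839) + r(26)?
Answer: 36772784/26705 ≈ 1377.0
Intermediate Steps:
X(n, J) = -1 + J (X(n, J) = J - 1 = -1 + J)
r(g) = -1 + g + 2*g² (r(g) = (g² + g*g) + (-1 + g) = (g² + g²) + (-1 + g) = 2*g² + (-1 + g) = -1 + g + 2*g²)
1/(4134 - 30839) + r(26) = 1/(4134 - 30839) + (-1 + 26 + 2*26²) = 1/(-26705) + (-1 + 26 + 2*676) = -1/26705 + (-1 + 26 + 1352) = -1/26705 + 1377 = 36772784/26705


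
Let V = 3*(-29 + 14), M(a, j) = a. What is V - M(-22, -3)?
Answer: -23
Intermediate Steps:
V = -45 (V = 3*(-15) = -45)
V - M(-22, -3) = -45 - 1*(-22) = -45 + 22 = -23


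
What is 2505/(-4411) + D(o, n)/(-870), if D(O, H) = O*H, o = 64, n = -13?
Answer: 745301/1918785 ≈ 0.38842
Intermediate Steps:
D(O, H) = H*O
2505/(-4411) + D(o, n)/(-870) = 2505/(-4411) - 13*64/(-870) = 2505*(-1/4411) - 832*(-1/870) = -2505/4411 + 416/435 = 745301/1918785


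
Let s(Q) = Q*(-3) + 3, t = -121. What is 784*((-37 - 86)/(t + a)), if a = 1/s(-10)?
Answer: 397782/499 ≈ 797.16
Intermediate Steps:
s(Q) = 3 - 3*Q (s(Q) = -3*Q + 3 = 3 - 3*Q)
a = 1/33 (a = 1/(3 - 3*(-10)) = 1/(3 + 30) = 1/33 ≈ 0.030303)
784*((-37 - 86)/(t + a)) = 784*((-37 - 86)/(-121 + 1/33)) = 784*(-123/(-3992/33)) = 784*(-123*(-33/3992)) = 784*(4059/3992) = 397782/499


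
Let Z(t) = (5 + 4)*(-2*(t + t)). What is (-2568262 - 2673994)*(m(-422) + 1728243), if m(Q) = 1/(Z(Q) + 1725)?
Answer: -153266196965172992/16917 ≈ -9.0599e+12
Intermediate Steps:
Z(t) = -36*t (Z(t) = 9*(-4*t) = -36*t)
m(Q) = 1/(1725 - 36*Q) (m(Q) = 1/(-36*Q + 1725) = 1/(1725 - 36*Q))
(-2568262 - 2673994)*(m(-422) + 1728243) = (-2568262 - 2673994)*(-1/(-1725 + 36*(-422)) + 1728243) = -5242256*(-1/(-1725 - 15192) + 1728243) = -5242256*(-1/(-16917) + 1728243) = -5242256*(-1*(-1/16917) + 1728243) = -5242256*(1/16917 + 1728243) = -5242256*29236686832/16917 = -153266196965172992/16917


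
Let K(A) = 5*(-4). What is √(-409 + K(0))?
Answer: I*√429 ≈ 20.712*I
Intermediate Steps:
K(A) = -20
√(-409 + K(0)) = √(-409 - 20) = √(-429) = I*√429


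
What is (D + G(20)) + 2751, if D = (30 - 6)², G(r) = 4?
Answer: 3331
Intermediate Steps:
D = 576 (D = 24² = 576)
(D + G(20)) + 2751 = (576 + 4) + 2751 = 580 + 2751 = 3331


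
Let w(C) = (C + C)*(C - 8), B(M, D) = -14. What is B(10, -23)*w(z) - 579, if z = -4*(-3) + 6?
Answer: -5619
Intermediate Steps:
z = 18 (z = 12 + 6 = 18)
w(C) = 2*C*(-8 + C) (w(C) = (2*C)*(-8 + C) = 2*C*(-8 + C))
B(10, -23)*w(z) - 579 = -28*18*(-8 + 18) - 579 = -28*18*10 - 579 = -14*360 - 579 = -5040 - 579 = -5619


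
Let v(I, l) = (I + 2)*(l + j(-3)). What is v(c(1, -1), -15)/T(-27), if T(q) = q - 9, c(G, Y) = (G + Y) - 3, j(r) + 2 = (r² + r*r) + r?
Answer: -1/18 ≈ -0.055556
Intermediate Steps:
j(r) = -2 + r + 2*r² (j(r) = -2 + ((r² + r*r) + r) = -2 + ((r² + r²) + r) = -2 + (2*r² + r) = -2 + (r + 2*r²) = -2 + r + 2*r²)
c(G, Y) = -3 + G + Y
T(q) = -9 + q
v(I, l) = (2 + I)*(13 + l) (v(I, l) = (I + 2)*(l + (-2 - 3 + 2*(-3)²)) = (2 + I)*(l + (-2 - 3 + 2*9)) = (2 + I)*(l + (-2 - 3 + 18)) = (2 + I)*(l + 13) = (2 + I)*(13 + l))
v(c(1, -1), -15)/T(-27) = (26 + 2*(-15) + 13*(-3 + 1 - 1) + (-3 + 1 - 1)*(-15))/(-9 - 27) = (26 - 30 + 13*(-3) - 3*(-15))/(-36) = (26 - 30 - 39 + 45)*(-1/36) = 2*(-1/36) = -1/18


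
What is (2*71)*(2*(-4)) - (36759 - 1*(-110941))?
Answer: -148836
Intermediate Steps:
(2*71)*(2*(-4)) - (36759 - 1*(-110941)) = 142*(-8) - (36759 + 110941) = -1136 - 1*147700 = -1136 - 147700 = -148836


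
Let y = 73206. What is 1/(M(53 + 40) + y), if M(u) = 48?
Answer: 1/73254 ≈ 1.3651e-5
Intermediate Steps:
1/(M(53 + 40) + y) = 1/(48 + 73206) = 1/73254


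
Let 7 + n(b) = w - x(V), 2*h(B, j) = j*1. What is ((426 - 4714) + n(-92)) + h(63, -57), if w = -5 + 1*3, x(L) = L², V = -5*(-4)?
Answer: -9451/2 ≈ -4725.5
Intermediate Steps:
h(B, j) = j/2 (h(B, j) = (j*1)/2 = j/2)
V = 20
w = -2 (w = -5 + 3 = -2)
n(b) = -409 (n(b) = -7 + (-2 - 1*20²) = -7 + (-2 - 1*400) = -7 + (-2 - 400) = -7 - 402 = -409)
((426 - 4714) + n(-92)) + h(63, -57) = ((426 - 4714) - 409) + (½)*(-57) = (-4288 - 409) - 57/2 = -4697 - 57/2 = -9451/2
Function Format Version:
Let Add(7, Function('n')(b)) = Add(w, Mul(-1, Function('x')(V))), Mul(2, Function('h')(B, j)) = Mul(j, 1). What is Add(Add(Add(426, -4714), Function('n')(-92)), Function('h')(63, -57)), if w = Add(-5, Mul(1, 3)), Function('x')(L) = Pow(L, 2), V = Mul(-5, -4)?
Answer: Rational(-9451, 2) ≈ -4725.5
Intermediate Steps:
Function('h')(B, j) = Mul(Rational(1, 2), j) (Function('h')(B, j) = Mul(Rational(1, 2), Mul(j, 1)) = Mul(Rational(1, 2), j))
V = 20
w = -2 (w = Add(-5, 3) = -2)
Function('n')(b) = -409 (Function('n')(b) = Add(-7, Add(-2, Mul(-1, Pow(20, 2)))) = Add(-7, Add(-2, Mul(-1, 400))) = Add(-7, Add(-2, -400)) = Add(-7, -402) = -409)
Add(Add(Add(426, -4714), Function('n')(-92)), Function('h')(63, -57)) = Add(Add(Add(426, -4714), -409), Mul(Rational(1, 2), -57)) = Add(Add(-4288, -409), Rational(-57, 2)) = Add(-4697, Rational(-57, 2)) = Rational(-9451, 2)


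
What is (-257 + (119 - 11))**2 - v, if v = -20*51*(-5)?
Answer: 17101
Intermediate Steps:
v = 5100 (v = -1020*(-5) = 5100)
(-257 + (119 - 11))**2 - v = (-257 + (119 - 11))**2 - 1*5100 = (-257 + 108)**2 - 5100 = (-149)**2 - 5100 = 22201 - 5100 = 17101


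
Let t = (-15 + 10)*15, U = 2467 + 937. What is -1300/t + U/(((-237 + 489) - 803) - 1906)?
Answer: 39184/2457 ≈ 15.948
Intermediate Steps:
U = 3404
t = -75 (t = -5*15 = -75)
-1300/t + U/(((-237 + 489) - 803) - 1906) = -1300/(-75) + 3404/(((-237 + 489) - 803) - 1906) = -1300*(-1/75) + 3404/((252 - 803) - 1906) = 52/3 + 3404/(-551 - 1906) = 52/3 + 3404/(-2457) = 52/3 + 3404*(-1/2457) = 52/3 - 3404/2457 = 39184/2457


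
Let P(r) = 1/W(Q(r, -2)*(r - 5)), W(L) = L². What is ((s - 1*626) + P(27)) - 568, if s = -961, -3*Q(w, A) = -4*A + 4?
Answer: -16688319/7744 ≈ -2155.0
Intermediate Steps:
Q(w, A) = -4/3 + 4*A/3 (Q(w, A) = -(-4*A + 4)/3 = -(4 - 4*A)/3 = -4/3 + 4*A/3)
P(r) = (20 - 4*r)⁻² (P(r) = 1/(((-4/3 + (4/3)*(-2))*(r - 5))²) = 1/(((-4/3 - 8/3)*(-5 + r))²) = 1/((-4*(-5 + r))²) = 1/((20 - 4*r)²) = (20 - 4*r)⁻²)
((s - 1*626) + P(27)) - 568 = ((-961 - 1*626) + 1/(16*(-5 + 27)²)) - 568 = ((-961 - 626) + (1/16)/22²) - 568 = (-1587 + (1/16)*(1/484)) - 568 = (-1587 + 1/7744) - 568 = -12289727/7744 - 568 = -16688319/7744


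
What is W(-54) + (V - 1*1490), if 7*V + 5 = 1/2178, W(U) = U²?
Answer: 21729907/15246 ≈ 1425.3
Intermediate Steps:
V = -10889/15246 (V = -5/7 + (⅐)/2178 = -5/7 + (⅐)*(1/2178) = -5/7 + 1/15246 = -10889/15246 ≈ -0.71422)
W(-54) + (V - 1*1490) = (-54)² + (-10889/15246 - 1*1490) = 2916 + (-10889/15246 - 1490) = 2916 - 22727429/15246 = 21729907/15246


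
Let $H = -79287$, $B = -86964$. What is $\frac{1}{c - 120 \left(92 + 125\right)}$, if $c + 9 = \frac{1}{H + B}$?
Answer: $- \frac{166251}{4330672300} \approx -3.8389 \cdot 10^{-5}$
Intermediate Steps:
$c = - \frac{1496260}{166251}$ ($c = -9 + \frac{1}{-79287 - 86964} = -9 + \frac{1}{-166251} = -9 - \frac{1}{166251} = - \frac{1496260}{166251} \approx -9.0$)
$\frac{1}{c - 120 \left(92 + 125\right)} = \frac{1}{- \frac{1496260}{166251} - 120 \left(92 + 125\right)} = \frac{1}{- \frac{1496260}{166251} - 26040} = \frac{1}{- \frac{4330672300}{166251}} = - \frac{166251}{4330672300}$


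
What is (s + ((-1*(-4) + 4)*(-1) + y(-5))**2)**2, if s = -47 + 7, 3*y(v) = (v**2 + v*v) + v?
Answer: 81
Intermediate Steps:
y(v) = v/3 + 2*v**2/3 (y(v) = ((v**2 + v*v) + v)/3 = ((v**2 + v**2) + v)/3 = (2*v**2 + v)/3 = (v + 2*v**2)/3 = v/3 + 2*v**2/3)
s = -40
(s + ((-1*(-4) + 4)*(-1) + y(-5))**2)**2 = (-40 + ((-1*(-4) + 4)*(-1) + (1/3)*(-5)*(1 + 2*(-5)))**2)**2 = (-40 + ((4 + 4)*(-1) + (1/3)*(-5)*(1 - 10))**2)**2 = (-40 + (8*(-1) + (1/3)*(-5)*(-9))**2)**2 = (-40 + (-8 + 15)**2)**2 = (-40 + 7**2)**2 = (-40 + 49)**2 = 9**2 = 81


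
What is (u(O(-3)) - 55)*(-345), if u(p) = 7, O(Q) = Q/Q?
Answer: 16560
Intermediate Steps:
O(Q) = 1
(u(O(-3)) - 55)*(-345) = (7 - 55)*(-345) = -48*(-345) = 16560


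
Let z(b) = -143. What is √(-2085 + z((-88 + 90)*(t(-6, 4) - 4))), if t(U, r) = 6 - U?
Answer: 2*I*√557 ≈ 47.202*I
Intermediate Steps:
√(-2085 + z((-88 + 90)*(t(-6, 4) - 4))) = √(-2085 - 143) = √(-2228) = 2*I*√557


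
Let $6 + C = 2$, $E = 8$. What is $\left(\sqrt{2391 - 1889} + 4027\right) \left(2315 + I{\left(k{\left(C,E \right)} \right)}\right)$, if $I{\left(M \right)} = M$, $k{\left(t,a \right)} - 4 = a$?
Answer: $9370829 + 2327 \sqrt{502} \approx 9.423 \cdot 10^{6}$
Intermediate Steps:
$C = -4$ ($C = -6 + 2 = -4$)
$k{\left(t,a \right)} = 4 + a$
$\left(\sqrt{2391 - 1889} + 4027\right) \left(2315 + I{\left(k{\left(C,E \right)} \right)}\right) = \left(\sqrt{2391 - 1889} + 4027\right) \left(2315 + \left(4 + 8\right)\right) = \left(\sqrt{502} + 4027\right) \left(2315 + 12\right) = \left(4027 + \sqrt{502}\right) 2327 = 9370829 + 2327 \sqrt{502}$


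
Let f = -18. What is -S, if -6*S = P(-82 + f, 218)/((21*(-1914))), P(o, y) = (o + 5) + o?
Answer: 65/80388 ≈ 0.00080858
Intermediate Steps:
P(o, y) = 5 + 2*o (P(o, y) = (5 + o) + o = 5 + 2*o)
S = -65/80388 (S = -(5 + 2*(-82 - 18))/(6*(21*(-1914))) = -(5 + 2*(-100))/(6*(-40194)) = -(5 - 200)*(-1)/(6*40194) = -(-65)*(-1)/(2*40194) = -⅙*65/13398 = -65/80388 ≈ -0.00080858)
-S = -1*(-65/80388) = 65/80388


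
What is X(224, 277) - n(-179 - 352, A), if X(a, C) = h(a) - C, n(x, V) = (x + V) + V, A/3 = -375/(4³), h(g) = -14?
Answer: 8805/32 ≈ 275.16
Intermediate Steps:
A = -1125/64 (A = 3*(-375/(4³)) = 3*(-375/64) = -1125/64 ≈ -17.578)
n(x, V) = x + 2*V (n(x, V) = (V + x) + V = x + 2*V)
X(a, C) = -14 - C
X(224, 277) - n(-179 - 352, A) = (-14 - 1*277) - ((-179 - 352) + 2*(-1125/64)) = (-14 - 277) - (-531 - 1125/32) = -291 - 1*(-18117/32) = -291 + 18117/32 = 8805/32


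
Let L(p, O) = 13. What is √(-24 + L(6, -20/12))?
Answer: I*√11 ≈ 3.3166*I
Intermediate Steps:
√(-24 + L(6, -20/12)) = √(-24 + 13) = √(-11) = I*√11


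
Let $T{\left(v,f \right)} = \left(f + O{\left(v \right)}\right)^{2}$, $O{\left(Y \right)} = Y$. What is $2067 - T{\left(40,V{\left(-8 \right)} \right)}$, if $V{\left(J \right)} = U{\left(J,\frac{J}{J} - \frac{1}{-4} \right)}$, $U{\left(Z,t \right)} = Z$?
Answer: $1043$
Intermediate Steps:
$V{\left(J \right)} = J$
$T{\left(v,f \right)} = \left(f + v\right)^{2}$
$2067 - T{\left(40,V{\left(-8 \right)} \right)} = 2067 - \left(-8 + 40\right)^{2} = 2067 - 32^{2} = 2067 - 1024 = 1043$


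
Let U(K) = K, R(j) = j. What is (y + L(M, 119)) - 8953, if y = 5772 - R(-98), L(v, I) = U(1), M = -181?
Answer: -3082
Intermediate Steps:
L(v, I) = 1
y = 5870 (y = 5772 - 1*(-98) = 5772 + 98 = 5870)
(y + L(M, 119)) - 8953 = (5870 + 1) - 8953 = 5871 - 8953 = -3082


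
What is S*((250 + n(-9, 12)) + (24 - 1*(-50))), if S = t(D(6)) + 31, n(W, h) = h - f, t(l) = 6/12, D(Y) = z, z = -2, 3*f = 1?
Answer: 21147/2 ≈ 10574.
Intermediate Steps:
f = ⅓ (f = (⅓)*1 = ⅓ ≈ 0.33333)
D(Y) = -2
t(l) = ½ (t(l) = 6*(1/12) = ½)
n(W, h) = -⅓ + h (n(W, h) = h - 1*⅓ = h - ⅓ = -⅓ + h)
S = 63/2 (S = ½ + 31 = 63/2 ≈ 31.500)
S*((250 + n(-9, 12)) + (24 - 1*(-50))) = 63*((250 + (-⅓ + 12)) + (24 - 1*(-50)))/2 = 63*((250 + 35/3) + (24 + 50))/2 = 63*(785/3 + 74)/2 = (63/2)*(1007/3) = 21147/2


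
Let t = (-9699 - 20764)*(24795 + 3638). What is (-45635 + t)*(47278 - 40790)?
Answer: -5619906339632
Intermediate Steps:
t = -866154479 (t = -30463*28433 = -866154479)
(-45635 + t)*(47278 - 40790) = (-45635 - 866154479)*(47278 - 40790) = -866200114*6488 = -5619906339632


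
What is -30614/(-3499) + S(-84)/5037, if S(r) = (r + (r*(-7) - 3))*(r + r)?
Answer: -46767038/5874821 ≈ -7.9606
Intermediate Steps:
S(r) = 2*r*(-3 - 6*r) (S(r) = (r + (-7*r - 3))*(2*r) = (r + (-3 - 7*r))*(2*r) = (-3 - 6*r)*(2*r) = 2*r*(-3 - 6*r))
-30614/(-3499) + S(-84)/5037 = -30614/(-3499) - 6*(-84)*(1 + 2*(-84))/5037 = -30614*(-1/3499) - 6*(-84)*(1 - 168)*(1/5037) = 30614/3499 - 6*(-84)*(-167)*(1/5037) = 30614/3499 - 84168*1/5037 = 30614/3499 - 28056/1679 = -46767038/5874821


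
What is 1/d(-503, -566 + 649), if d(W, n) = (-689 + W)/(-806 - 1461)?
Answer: 2267/1192 ≈ 1.9018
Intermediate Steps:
d(W, n) = 689/2267 - W/2267 (d(W, n) = (-689 + W)/(-2267) = (-689 + W)*(-1/2267) = 689/2267 - W/2267)
1/d(-503, -566 + 649) = 1/(689/2267 - 1/2267*(-503)) = 1/(689/2267 + 503/2267) = 1/(1192/2267) = 2267/1192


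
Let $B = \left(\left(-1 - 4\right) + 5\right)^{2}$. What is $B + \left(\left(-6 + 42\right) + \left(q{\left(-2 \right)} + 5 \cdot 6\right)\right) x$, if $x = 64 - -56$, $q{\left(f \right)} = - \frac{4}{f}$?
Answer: $8160$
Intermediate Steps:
$x = 120$ ($x = 64 + 56 = 120$)
$B = 0$ ($B = \left(\left(-1 - 4\right) + 5\right)^{2} = \left(-5 + 5\right)^{2} = 0^{2} = 0$)
$B + \left(\left(-6 + 42\right) + \left(q{\left(-2 \right)} + 5 \cdot 6\right)\right) x = 0 + \left(\left(-6 + 42\right) + \left(- \frac{4}{-2} + 5 \cdot 6\right)\right) 120 = 0 + \left(36 + \left(\left(-4\right) \left(- \frac{1}{2}\right) + 30\right)\right) 120 = 0 + \left(36 + \left(2 + 30\right)\right) 120 = 0 + \left(36 + 32\right) 120 = 0 + 68 \cdot 120 = 0 + 8160 = 8160$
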